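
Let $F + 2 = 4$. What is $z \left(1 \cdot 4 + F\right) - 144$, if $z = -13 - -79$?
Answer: $252$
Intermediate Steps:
$F = 2$ ($F = -2 + 4 = 2$)
$z = 66$ ($z = -13 + 79 = 66$)
$z \left(1 \cdot 4 + F\right) - 144 = 66 \left(1 \cdot 4 + 2\right) - 144 = 66 \left(4 + 2\right) - 144 = 66 \cdot 6 - 144 = 396 - 144 = 252$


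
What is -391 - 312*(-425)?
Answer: 132209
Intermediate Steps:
-391 - 312*(-425) = -391 + 132600 = 132209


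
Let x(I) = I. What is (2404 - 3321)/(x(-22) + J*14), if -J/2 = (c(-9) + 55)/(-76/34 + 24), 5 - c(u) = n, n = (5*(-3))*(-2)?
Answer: 33929/2242 ≈ 15.133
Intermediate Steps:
n = 30 (n = -15*(-2) = 30)
c(u) = -25 (c(u) = 5 - 1*30 = 5 - 30 = -25)
J = -102/37 (J = -2*(-25 + 55)/(-76/34 + 24) = -60/(-76*1/34 + 24) = -60/(-38/17 + 24) = -60/370/17 = -60*17/370 = -2*51/37 = -102/37 ≈ -2.7568)
(2404 - 3321)/(x(-22) + J*14) = (2404 - 3321)/(-22 - 102/37*14) = -917/(-22 - 1428/37) = -917/(-2242/37) = -917*(-37/2242) = 33929/2242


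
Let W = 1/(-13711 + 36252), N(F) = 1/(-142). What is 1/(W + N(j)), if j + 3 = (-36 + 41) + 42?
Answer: -3200822/22399 ≈ -142.90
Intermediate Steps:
j = 44 (j = -3 + ((-36 + 41) + 42) = -3 + (5 + 42) = -3 + 47 = 44)
N(F) = -1/142
W = 1/22541 ≈ 4.4364e-5
1/(W + N(j)) = 1/(1/22541 - 1/142) = 1/(-22399/3200822) = -3200822/22399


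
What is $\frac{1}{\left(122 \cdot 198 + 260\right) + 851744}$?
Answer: $\frac{1}{876160} \approx 1.1413 \cdot 10^{-6}$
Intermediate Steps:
$\frac{1}{\left(122 \cdot 198 + 260\right) + 851744} = \frac{1}{\left(24156 + 260\right) + 851744} = \frac{1}{24416 + 851744} = \frac{1}{876160}$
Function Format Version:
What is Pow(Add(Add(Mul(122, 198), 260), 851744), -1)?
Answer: Rational(1, 876160) ≈ 1.1413e-6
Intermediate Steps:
Pow(Add(Add(Mul(122, 198), 260), 851744), -1) = Pow(Add(Add(24156, 260), 851744), -1) = Pow(Add(24416, 851744), -1) = Pow(876160, -1) = Rational(1, 876160)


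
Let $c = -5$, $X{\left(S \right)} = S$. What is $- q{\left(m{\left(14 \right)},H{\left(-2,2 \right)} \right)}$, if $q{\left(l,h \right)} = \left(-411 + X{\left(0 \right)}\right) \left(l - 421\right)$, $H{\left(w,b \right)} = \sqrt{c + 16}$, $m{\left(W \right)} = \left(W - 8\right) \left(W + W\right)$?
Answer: $-103983$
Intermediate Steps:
$m{\left(W \right)} = 2 W \left(-8 + W\right)$ ($m{\left(W \right)} = \left(-8 + W\right) 2 W = 2 W \left(-8 + W\right)$)
$H{\left(w,b \right)} = \sqrt{11}$ ($H{\left(w,b \right)} = \sqrt{-5 + 16} = \sqrt{11}$)
$q{\left(l,h \right)} = 173031 - 411 l$ ($q{\left(l,h \right)} = \left(-411 + 0\right) \left(l - 421\right) = - 411 \left(-421 + l\right) = 173031 - 411 l$)
$- q{\left(m{\left(14 \right)},H{\left(-2,2 \right)} \right)} = - (173031 - 411 \cdot 2 \cdot 14 \left(-8 + 14\right)) = - (173031 - 411 \cdot 2 \cdot 14 \cdot 6) = - (173031 - 69048) = \left(-1\right) 103983 = -103983$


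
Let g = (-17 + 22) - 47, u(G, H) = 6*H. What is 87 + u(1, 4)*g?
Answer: -921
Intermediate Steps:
g = -42 (g = 5 - 47 = -42)
87 + u(1, 4)*g = 87 + (6*4)*(-42) = 87 + 24*(-42) = 87 - 1008 = -921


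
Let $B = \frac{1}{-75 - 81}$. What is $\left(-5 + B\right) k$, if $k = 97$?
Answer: $- \frac{75757}{156} \approx -485.62$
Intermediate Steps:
$B = - \frac{1}{156}$ ($B = \frac{1}{-156} = - \frac{1}{156} \approx -0.0064103$)
$\left(-5 + B\right) k = \left(-5 - \frac{1}{156}\right) 97 = \left(- \frac{781}{156}\right) 97 = - \frac{75757}{156}$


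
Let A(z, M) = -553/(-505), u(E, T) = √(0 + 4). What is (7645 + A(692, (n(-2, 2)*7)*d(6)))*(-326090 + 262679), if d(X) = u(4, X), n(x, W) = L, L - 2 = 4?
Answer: -244847499258/505 ≈ -4.8485e+8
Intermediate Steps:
L = 6 (L = 2 + 4 = 6)
n(x, W) = 6
u(E, T) = 2 (u(E, T) = √4 = 2)
d(X) = 2
A(z, M) = 553/505 (A(z, M) = -553*(-1/505) = 553/505)
(7645 + A(692, (n(-2, 2)*7)*d(6)))*(-326090 + 262679) = (7645 + 553/505)*(-326090 + 262679) = (3861278/505)*(-63411) = -244847499258/505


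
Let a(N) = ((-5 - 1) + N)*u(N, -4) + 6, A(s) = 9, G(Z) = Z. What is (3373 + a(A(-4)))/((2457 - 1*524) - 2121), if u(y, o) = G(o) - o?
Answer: -3379/188 ≈ -17.973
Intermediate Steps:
u(y, o) = 0 (u(y, o) = o - o = 0)
a(N) = 6 (a(N) = ((-5 - 1) + N)*0 + 6 = (-6 + N)*0 + 6 = 0 + 6 = 6)
(3373 + a(A(-4)))/((2457 - 1*524) - 2121) = (3373 + 6)/((2457 - 1*524) - 2121) = 3379/((2457 - 524) - 2121) = 3379/(1933 - 2121) = 3379/(-188) = 3379*(-1/188) = -3379/188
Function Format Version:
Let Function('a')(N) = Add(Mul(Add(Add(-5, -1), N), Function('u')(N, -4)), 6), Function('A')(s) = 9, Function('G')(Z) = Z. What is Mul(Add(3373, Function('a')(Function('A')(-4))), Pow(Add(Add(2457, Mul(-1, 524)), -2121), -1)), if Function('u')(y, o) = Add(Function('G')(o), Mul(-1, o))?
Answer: Rational(-3379, 188) ≈ -17.973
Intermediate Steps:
Function('u')(y, o) = 0 (Function('u')(y, o) = Add(o, Mul(-1, o)) = 0)
Function('a')(N) = 6 (Function('a')(N) = Add(Mul(Add(Add(-5, -1), N), 0), 6) = Add(Mul(Add(-6, N), 0), 6) = Add(0, 6) = 6)
Mul(Add(3373, Function('a')(Function('A')(-4))), Pow(Add(Add(2457, Mul(-1, 524)), -2121), -1)) = Mul(Add(3373, 6), Pow(Add(Add(2457, Mul(-1, 524)), -2121), -1)) = Mul(3379, Pow(Add(Add(2457, -524), -2121), -1)) = Mul(3379, Pow(Add(1933, -2121), -1)) = Mul(3379, Pow(-188, -1)) = Mul(3379, Rational(-1, 188)) = Rational(-3379, 188)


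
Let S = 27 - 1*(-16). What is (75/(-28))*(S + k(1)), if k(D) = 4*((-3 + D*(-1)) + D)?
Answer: -2325/28 ≈ -83.036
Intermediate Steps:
k(D) = -12 (k(D) = 4*((-3 - D) + D) = 4*(-3) = -12)
S = 43 (S = 27 + 16 = 43)
(75/(-28))*(S + k(1)) = (75/(-28))*(43 - 12) = (75*(-1/28))*31 = -75/28*31 = -2325/28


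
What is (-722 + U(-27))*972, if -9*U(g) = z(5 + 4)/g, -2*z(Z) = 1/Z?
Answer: -6316058/9 ≈ -7.0178e+5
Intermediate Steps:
z(Z) = -1/(2*Z)
U(g) = 1/(162*g) (U(g) = -(-1/(2*(5 + 4)))/(9*g) = -(-½/9)/(9*g) = -(-½*⅑)/(9*g) = -(-1)/(162*g) = 1/(162*g))
(-722 + U(-27))*972 = (-722 + (1/162)/(-27))*972 = (-722 + (1/162)*(-1/27))*972 = (-722 - 1/4374)*972 = -3158029/4374*972 = -6316058/9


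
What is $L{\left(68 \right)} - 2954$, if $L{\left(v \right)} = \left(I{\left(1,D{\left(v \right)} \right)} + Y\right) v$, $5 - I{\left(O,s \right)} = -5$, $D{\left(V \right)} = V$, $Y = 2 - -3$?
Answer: $-1934$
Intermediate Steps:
$Y = 5$ ($Y = 2 + 3 = 5$)
$I{\left(O,s \right)} = 10$ ($I{\left(O,s \right)} = 5 - -5 = 5 + 5 = 10$)
$L{\left(v \right)} = 15 v$ ($L{\left(v \right)} = \left(10 + 5\right) v = 15 v$)
$L{\left(68 \right)} - 2954 = 15 \cdot 68 - 2954 = 1020 - 2954 = -1934$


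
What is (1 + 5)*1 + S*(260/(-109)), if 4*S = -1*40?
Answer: 3254/109 ≈ 29.853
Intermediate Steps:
S = -10 (S = (-1*40)/4 = (¼)*(-40) = -10)
(1 + 5)*1 + S*(260/(-109)) = (1 + 5)*1 - 2600/(-109) = 6*1 - 2600*(-1)/109 = 6 - 10*(-260/109) = 6 + 2600/109 = 3254/109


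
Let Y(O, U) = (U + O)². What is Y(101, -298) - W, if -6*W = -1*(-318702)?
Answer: 91926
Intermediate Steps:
W = -53117 (W = -(-1)*(-318702)/6 = -⅙*318702 = -53117)
Y(O, U) = (O + U)²
Y(101, -298) - W = (101 - 298)² - 1*(-53117) = (-197)² + 53117 = 38809 + 53117 = 91926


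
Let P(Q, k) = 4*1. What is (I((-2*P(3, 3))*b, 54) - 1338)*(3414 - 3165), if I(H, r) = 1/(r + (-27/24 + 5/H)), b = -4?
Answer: -565367946/1697 ≈ -3.3316e+5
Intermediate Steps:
P(Q, k) = 4
I(H, r) = 1/(-9/8 + r + 5/H) (I(H, r) = 1/(r + (-27*1/24 + 5/H)) = 1/(r + (-9/8 + 5/H)) = 1/(-9/8 + r + 5/H))
(I((-2*P(3, 3))*b, 54) - 1338)*(3414 - 3165) = (8*(-2*4*(-4))/(40 - 9*(-2*4)*(-4) + 8*(-2*4*(-4))*54) - 1338)*(3414 - 3165) = (8*(-8*(-4))/(40 - (-72)*(-4) + 8*(-8*(-4))*54) - 1338)*249 = (8*32/(40 - 9*32 + 8*32*54) - 1338)*249 = (8*32/(40 - 288 + 13824) - 1338)*249 = (8*32/13576 - 1338)*249 = (8*32*(1/13576) - 1338)*249 = (32/1697 - 1338)*249 = -2270554/1697*249 = -565367946/1697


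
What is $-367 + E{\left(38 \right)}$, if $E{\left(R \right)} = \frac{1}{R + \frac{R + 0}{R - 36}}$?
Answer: $- \frac{20918}{57} \approx -366.98$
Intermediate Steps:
$E{\left(R \right)} = \frac{1}{R + \frac{R}{-36 + R}}$
$-367 + E{\left(38 \right)} = -367 + \frac{-36 + 38}{38 \left(-35 + 38\right)} = -367 + \frac{1}{38} \cdot \frac{1}{3} \cdot 2 = -367 + \frac{1}{57} = - \frac{20918}{57}$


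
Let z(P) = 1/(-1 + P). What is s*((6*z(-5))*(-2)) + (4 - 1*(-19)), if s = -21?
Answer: -19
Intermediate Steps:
s*((6*z(-5))*(-2)) + (4 - 1*(-19)) = -21*6/(-1 - 5)*(-2) + (4 - 1*(-19)) = -21*6/(-6)*(-2) + (4 + 19) = -21*6*(-⅙)*(-2) + 23 = -(-21)*(-2) + 23 = -21*2 + 23 = -42 + 23 = -19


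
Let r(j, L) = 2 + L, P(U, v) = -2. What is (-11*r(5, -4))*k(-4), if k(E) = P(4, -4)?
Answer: -44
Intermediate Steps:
k(E) = -2
(-11*r(5, -4))*k(-4) = -11*(2 - 4)*(-2) = -11*(-2)*(-2) = 22*(-2) = -44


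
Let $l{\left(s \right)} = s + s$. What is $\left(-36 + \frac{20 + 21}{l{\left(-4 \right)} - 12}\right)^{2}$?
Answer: $\frac{579121}{400} \approx 1447.8$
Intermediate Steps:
$l{\left(s \right)} = 2 s$
$\left(-36 + \frac{20 + 21}{l{\left(-4 \right)} - 12}\right)^{2} = \left(-36 + \frac{20 + 21}{2 \left(-4\right) - 12}\right)^{2} = \left(-36 + \frac{41}{-8 - 12}\right)^{2} = \left(-36 + \frac{41}{-20}\right)^{2} = \left(-36 + 41 \left(- \frac{1}{20}\right)\right)^{2} = \left(-36 - \frac{41}{20}\right)^{2} = \left(- \frac{761}{20}\right)^{2} = \frac{579121}{400}$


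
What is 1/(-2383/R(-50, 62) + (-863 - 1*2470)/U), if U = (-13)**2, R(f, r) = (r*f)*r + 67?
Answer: -32470477/639976562 ≈ -0.050737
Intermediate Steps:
R(f, r) = 67 + f*r**2 (R(f, r) = (f*r)*r + 67 = f*r**2 + 67 = 67 + f*r**2)
U = 169
1/(-2383/R(-50, 62) + (-863 - 1*2470)/U) = 1/(-2383/(67 - 50*62**2) + (-863 - 1*2470)/169) = 1/(-2383/(67 - 50*3844) + (-863 - 2470)*(1/169)) = 1/(-2383/(67 - 192200) - 3333*1/169) = 1/(-2383/(-192133) - 3333/169) = 1/(-2383*(-1/192133) - 3333/169) = 1/(2383/192133 - 3333/169) = 1/(-639976562/32470477) = -32470477/639976562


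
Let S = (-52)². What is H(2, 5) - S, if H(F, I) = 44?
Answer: -2660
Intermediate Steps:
S = 2704
H(2, 5) - S = 44 - 1*2704 = 44 - 2704 = -2660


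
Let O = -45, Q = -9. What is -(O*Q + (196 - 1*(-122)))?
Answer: -723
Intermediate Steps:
-(O*Q + (196 - 1*(-122))) = -(-45*(-9) + (196 - 1*(-122))) = -(405 + (196 + 122)) = -(405 + 318) = -1*723 = -723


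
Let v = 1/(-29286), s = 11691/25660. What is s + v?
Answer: 171178483/375739380 ≈ 0.45558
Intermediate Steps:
s = 11691/25660 (s = 11691*(1/25660) = 11691/25660 ≈ 0.45561)
v = -1/29286 ≈ -3.4146e-5
s + v = 11691/25660 - 1/29286 = 171178483/375739380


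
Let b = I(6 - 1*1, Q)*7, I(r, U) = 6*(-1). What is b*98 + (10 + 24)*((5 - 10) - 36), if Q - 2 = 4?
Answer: -5510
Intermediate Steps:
Q = 6 (Q = 2 + 4 = 6)
I(r, U) = -6
b = -42 (b = -6*7 = -42)
b*98 + (10 + 24)*((5 - 10) - 36) = -42*98 + (10 + 24)*((5 - 10) - 36) = -4116 + 34*((5 - 1*10) - 36) = -4116 + 34*((5 - 10) - 36) = -4116 + 34*(-5 - 36) = -4116 + 34*(-41) = -4116 - 1394 = -5510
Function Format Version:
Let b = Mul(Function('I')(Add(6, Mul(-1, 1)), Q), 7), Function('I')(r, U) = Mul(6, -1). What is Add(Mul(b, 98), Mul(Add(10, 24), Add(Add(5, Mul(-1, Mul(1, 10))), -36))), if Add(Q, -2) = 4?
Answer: -5510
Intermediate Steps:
Q = 6 (Q = Add(2, 4) = 6)
Function('I')(r, U) = -6
b = -42 (b = Mul(-6, 7) = -42)
Add(Mul(b, 98), Mul(Add(10, 24), Add(Add(5, Mul(-1, Mul(1, 10))), -36))) = Add(Mul(-42, 98), Mul(Add(10, 24), Add(Add(5, Mul(-1, Mul(1, 10))), -36))) = Add(-4116, Mul(34, Add(Add(5, Mul(-1, 10)), -36))) = Add(-4116, Mul(34, Add(Add(5, -10), -36))) = Add(-4116, Mul(34, Add(-5, -36))) = Add(-4116, Mul(34, -41)) = Add(-4116, -1394) = -5510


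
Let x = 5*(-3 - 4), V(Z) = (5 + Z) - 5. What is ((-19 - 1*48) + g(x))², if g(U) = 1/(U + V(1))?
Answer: 5193841/1156 ≈ 4492.9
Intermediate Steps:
V(Z) = Z
x = -35 (x = 5*(-7) = -35)
g(U) = 1/(1 + U) (g(U) = 1/(U + 1) = 1/(1 + U))
((-19 - 1*48) + g(x))² = ((-19 - 1*48) + 1/(1 - 35))² = ((-19 - 48) + 1/(-34))² = (-67 - 1/34)² = (-2279/34)² = 5193841/1156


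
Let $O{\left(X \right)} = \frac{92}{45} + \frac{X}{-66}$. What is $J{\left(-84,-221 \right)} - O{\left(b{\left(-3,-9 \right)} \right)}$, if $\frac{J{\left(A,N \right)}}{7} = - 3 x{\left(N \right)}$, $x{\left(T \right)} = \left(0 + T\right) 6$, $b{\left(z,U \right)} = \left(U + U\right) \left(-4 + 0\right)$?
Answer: $\frac{13783298}{495} \approx 27845.0$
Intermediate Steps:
$b{\left(z,U \right)} = - 8 U$ ($b{\left(z,U \right)} = 2 U \left(-4\right) = - 8 U$)
$x{\left(T \right)} = 6 T$ ($x{\left(T \right)} = T 6 = 6 T$)
$O{\left(X \right)} = \frac{92}{45} - \frac{X}{66}$ ($O{\left(X \right)} = 92 \cdot \frac{1}{45} + X \left(- \frac{1}{66}\right) = \frac{92}{45} - \frac{X}{66}$)
$J{\left(A,N \right)} = - 126 N$ ($J{\left(A,N \right)} = 7 \left(- 3 \cdot 6 N\right) = 7 \left(- 18 N\right) = - 126 N$)
$J{\left(-84,-221 \right)} - O{\left(b{\left(-3,-9 \right)} \right)} = \left(-126\right) \left(-221\right) - \left(\frac{92}{45} - \frac{\left(-8\right) \left(-9\right)}{66}\right) = 27846 - \left(\frac{92}{45} - \frac{12}{11}\right) = 27846 - \frac{472}{495} = \frac{13783298}{495}$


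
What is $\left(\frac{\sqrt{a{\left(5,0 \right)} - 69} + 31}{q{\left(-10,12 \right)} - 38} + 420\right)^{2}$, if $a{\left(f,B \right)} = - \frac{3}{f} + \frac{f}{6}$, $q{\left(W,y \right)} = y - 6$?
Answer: $\frac{\left(402270 - i \sqrt{61890}\right)^{2}}{921600} \approx 1.7559 \cdot 10^{5} - 217.18 i$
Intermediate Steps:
$q{\left(W,y \right)} = -6 + y$
$a{\left(f,B \right)} = - \frac{3}{f} + \frac{f}{6}$ ($a{\left(f,B \right)} = - \frac{3}{f} + f \frac{1}{6} = - \frac{3}{f} + \frac{f}{6}$)
$\left(\frac{\sqrt{a{\left(5,0 \right)} - 69} + 31}{q{\left(-10,12 \right)} - 38} + 420\right)^{2} = \left(\frac{\sqrt{\left(- \frac{3}{5} + \frac{1}{6} \cdot 5\right) - 69} + 31}{\left(-6 + 12\right) - 38} + 420\right)^{2} = \left(\frac{\sqrt{\left(\left(-3\right) \frac{1}{5} + \frac{5}{6}\right) - 69} + 31}{6 - 38} + 420\right)^{2} = \left(\frac{\sqrt{\left(- \frac{3}{5} + \frac{5}{6}\right) - 69} + 31}{-32} + 420\right)^{2} = \left(\left(\sqrt{\frac{7}{30} - 69} + 31\right) \left(- \frac{1}{32}\right) + 420\right)^{2} = \left(\left(\sqrt{- \frac{2063}{30}} + 31\right) \left(- \frac{1}{32}\right) + 420\right)^{2} = \left(\left(\frac{i \sqrt{61890}}{30} + 31\right) \left(- \frac{1}{32}\right) + 420\right)^{2} = \left(\left(31 + \frac{i \sqrt{61890}}{30}\right) \left(- \frac{1}{32}\right) + 420\right)^{2} = \left(\left(- \frac{31}{32} - \frac{i \sqrt{61890}}{960}\right) + 420\right)^{2} = \left(\frac{13409}{32} - \frac{i \sqrt{61890}}{960}\right)^{2}$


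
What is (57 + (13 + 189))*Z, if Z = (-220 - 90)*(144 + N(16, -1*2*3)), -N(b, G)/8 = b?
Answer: -1284640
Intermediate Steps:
N(b, G) = -8*b
Z = -4960 (Z = (-220 - 90)*(144 - 8*16) = -310*(144 - 128) = -310*16 = -4960)
(57 + (13 + 189))*Z = (57 + (13 + 189))*(-4960) = (57 + 202)*(-4960) = 259*(-4960) = -1284640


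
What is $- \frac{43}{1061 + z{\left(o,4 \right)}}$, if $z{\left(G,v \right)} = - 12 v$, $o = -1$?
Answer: $- \frac{43}{1013} \approx -0.042448$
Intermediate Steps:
$- \frac{43}{1061 + z{\left(o,4 \right)}} = - \frac{43}{1061 - 48} = - \frac{43}{1013}$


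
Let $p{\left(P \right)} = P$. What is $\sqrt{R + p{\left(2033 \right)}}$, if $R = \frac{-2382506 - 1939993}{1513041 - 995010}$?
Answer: $\frac{2 \sqrt{15092466591729}}{172677} \approx 44.996$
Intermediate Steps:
$R = - \frac{1440833}{172677}$ ($R = \frac{-2382506 - 1939993}{518031} = \left(-4322499\right) \frac{1}{518031} = - \frac{1440833}{172677} \approx -8.3441$)
$\sqrt{R + p{\left(2033 \right)}} = \sqrt{- \frac{1440833}{172677} + 2033} = \sqrt{\frac{349611508}{172677}} = \frac{2 \sqrt{15092466591729}}{172677}$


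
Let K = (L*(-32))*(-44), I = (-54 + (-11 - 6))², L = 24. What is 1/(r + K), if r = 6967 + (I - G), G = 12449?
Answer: 1/33351 ≈ 2.9984e-5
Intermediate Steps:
I = 5041 (I = (-54 - 17)² = (-71)² = 5041)
K = 33792 (K = (24*(-32))*(-44) = -768*(-44) = 33792)
r = -441 (r = 6967 + (5041 - 1*12449) = 6967 + (5041 - 12449) = 6967 - 7408 = -441)
1/(r + K) = 1/(-441 + 33792) = 1/33351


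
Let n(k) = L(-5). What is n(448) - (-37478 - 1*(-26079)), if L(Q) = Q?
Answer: 11394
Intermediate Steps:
n(k) = -5
n(448) - (-37478 - 1*(-26079)) = -5 - (-37478 - 1*(-26079)) = -5 - (-37478 + 26079) = -5 - 1*(-11399) = -5 + 11399 = 11394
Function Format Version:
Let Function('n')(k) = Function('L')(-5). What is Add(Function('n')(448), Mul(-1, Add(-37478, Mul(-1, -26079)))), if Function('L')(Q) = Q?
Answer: 11394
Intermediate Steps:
Function('n')(k) = -5
Add(Function('n')(448), Mul(-1, Add(-37478, Mul(-1, -26079)))) = Add(-5, Mul(-1, Add(-37478, Mul(-1, -26079)))) = Add(-5, Mul(-1, Add(-37478, 26079))) = Add(-5, Mul(-1, -11399)) = Add(-5, 11399) = 11394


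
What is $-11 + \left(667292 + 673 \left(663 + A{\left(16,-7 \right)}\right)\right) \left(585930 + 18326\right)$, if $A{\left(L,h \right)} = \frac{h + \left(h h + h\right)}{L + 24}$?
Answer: $673189448937$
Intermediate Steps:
$A{\left(L,h \right)} = \frac{h^{2} + 2 h}{24 + L}$ ($A{\left(L,h \right)} = \frac{h + \left(h^{2} + h\right)}{24 + L} = \frac{h + \left(h + h^{2}\right)}{24 + L} = \frac{h^{2} + 2 h}{24 + L}$)
$-11 + \left(667292 + 673 \left(663 + A{\left(16,-7 \right)}\right)\right) \left(585930 + 18326\right) = -11 + \left(667292 + 673 \left(663 - \frac{7 \left(2 - 7\right)}{24 + 16}\right)\right) \left(585930 + 18326\right) = -11 + \left(667292 + 673 \left(663 - 7 \cdot \frac{1}{40} \left(-5\right)\right)\right) 604256 = -11 + \left(667292 + 673 \left(663 - \frac{7}{40} \left(-5\right)\right)\right) 604256 = -11 + \left(667292 + 673 \left(663 + \frac{7}{8}\right)\right) 604256 = -11 + \left(667292 + 673 \cdot \frac{5311}{8}\right) 604256 = -11 + \left(667292 + \frac{3574303}{8}\right) 604256 = -11 + \frac{8912639}{8} \cdot 604256 = -11 + 673189448948 = 673189448937$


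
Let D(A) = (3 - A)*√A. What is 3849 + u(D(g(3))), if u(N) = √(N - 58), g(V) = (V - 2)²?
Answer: 3849 + 2*I*√14 ≈ 3849.0 + 7.4833*I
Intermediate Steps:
g(V) = (-2 + V)²
D(A) = √A*(3 - A)
u(N) = √(-58 + N)
3849 + u(D(g(3))) = 3849 + √(-58 + √((-2 + 3)²)*(3 - (-2 + 3)²)) = 3849 + √(-58 + √(1²)*(3 - 1*1²)) = 3849 + √(-58 + √1*(3 - 1*1)) = 3849 + √(-58 + 1*(3 - 1)) = 3849 + √(-58 + 1*2) = 3849 + √(-58 + 2) = 3849 + √(-56) = 3849 + 2*I*√14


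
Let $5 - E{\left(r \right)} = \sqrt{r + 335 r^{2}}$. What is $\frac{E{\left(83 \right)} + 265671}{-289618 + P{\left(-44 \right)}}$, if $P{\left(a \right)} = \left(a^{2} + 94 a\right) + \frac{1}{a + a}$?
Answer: $- \frac{23379488}{25679985} + \frac{88 \sqrt{2307898}}{25679985} \approx -0.90521$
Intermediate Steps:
$E{\left(r \right)} = 5 - \sqrt{r + 335 r^{2}}$
$P{\left(a \right)} = a^{2} + \frac{1}{2 a} + 94 a$ ($P{\left(a \right)} = \left(a^{2} + 94 a\right) + \frac{1}{2 a} = a^{2} + \frac{1}{2 a} + 94 a$)
$\frac{E{\left(83 \right)} + 265671}{-289618 + P{\left(-44 \right)}} = \frac{\left(5 - \sqrt{83 \left(1 + 335 \cdot 83\right)}\right) + 265671}{-289618 + \left(\left(-44\right)^{2} + \frac{1}{2 \left(-44\right)} + 94 \left(-44\right)\right)} = \frac{\left(5 - \sqrt{83 \left(1 + 27805\right)}\right) + 265671}{-289618 + \left(1936 + \frac{1}{2} \left(- \frac{1}{44}\right) - 4136\right)} = \frac{\left(5 - \sqrt{83 \cdot 27806}\right) + 265671}{-289618 - \frac{193601}{88}} = \frac{\left(5 - \sqrt{2307898}\right) + 265671}{-289618 - \frac{193601}{88}} = \frac{265676 - \sqrt{2307898}}{- \frac{25679985}{88}} = \left(265676 - \sqrt{2307898}\right) \left(- \frac{88}{25679985}\right) = - \frac{23379488}{25679985} + \frac{88 \sqrt{2307898}}{25679985}$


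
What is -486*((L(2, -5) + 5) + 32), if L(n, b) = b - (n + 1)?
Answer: -14094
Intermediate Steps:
L(n, b) = -1 + b - n (L(n, b) = b - (1 + n) = b + (-1 - n) = -1 + b - n)
-486*((L(2, -5) + 5) + 32) = -486*(((-1 - 5 - 1*2) + 5) + 32) = -486*(((-1 - 5 - 2) + 5) + 32) = -486*((-8 + 5) + 32) = -486*(-3 + 32) = -486*29 = -14094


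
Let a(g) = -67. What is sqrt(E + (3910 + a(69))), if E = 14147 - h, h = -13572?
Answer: sqrt(31562) ≈ 177.66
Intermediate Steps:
E = 27719 (E = 14147 - 1*(-13572) = 14147 + 13572 = 27719)
sqrt(E + (3910 + a(69))) = sqrt(27719 + (3910 - 67)) = sqrt(27719 + 3843) = sqrt(31562)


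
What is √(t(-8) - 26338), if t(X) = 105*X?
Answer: I*√27178 ≈ 164.86*I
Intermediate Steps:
√(t(-8) - 26338) = √(105*(-8) - 26338) = √(-840 - 26338) = √(-27178) = I*√27178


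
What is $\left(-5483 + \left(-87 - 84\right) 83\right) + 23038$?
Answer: $3362$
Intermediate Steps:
$\left(-5483 + \left(-87 - 84\right) 83\right) + 23038 = \left(-5483 - 14193\right) + 23038 = -19676 + 23038 = 3362$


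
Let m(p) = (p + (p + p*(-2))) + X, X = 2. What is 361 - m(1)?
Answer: 359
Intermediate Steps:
m(p) = 2 (m(p) = (p + (p + p*(-2))) + 2 = (p + (p - 2*p)) + 2 = (p - p) + 2 = 0 + 2 = 2)
361 - m(1) = 361 - 1*2 = 361 - 2 = 359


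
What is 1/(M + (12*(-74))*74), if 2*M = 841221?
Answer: 2/709797 ≈ 2.8177e-6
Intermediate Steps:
M = 841221/2 (M = (½)*841221 = 841221/2 ≈ 4.2061e+5)
1/(M + (12*(-74))*74) = 1/(841221/2 + (12*(-74))*74) = 1/(841221/2 - 888*74) = 1/(841221/2 - 65712) = 1/(709797/2) = 2/709797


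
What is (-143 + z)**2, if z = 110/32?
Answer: 4986289/256 ≈ 19478.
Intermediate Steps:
z = 55/16 (z = 110*(1/32) = 55/16 ≈ 3.4375)
(-143 + z)**2 = (-143 + 55/16)**2 = (-2233/16)**2 = 4986289/256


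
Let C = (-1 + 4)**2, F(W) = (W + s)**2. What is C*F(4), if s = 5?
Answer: 729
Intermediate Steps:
F(W) = (5 + W)**2 (F(W) = (W + 5)**2 = (5 + W)**2)
C = 9 (C = 3**2 = 9)
C*F(4) = 9*(5 + 4)**2 = 9*9**2 = 9*81 = 729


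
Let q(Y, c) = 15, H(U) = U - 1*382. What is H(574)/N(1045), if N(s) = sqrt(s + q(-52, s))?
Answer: 96*sqrt(265)/265 ≈ 5.8972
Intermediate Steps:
H(U) = -382 + U (H(U) = U - 382 = -382 + U)
N(s) = sqrt(15 + s) (N(s) = sqrt(s + 15) = sqrt(15 + s))
H(574)/N(1045) = (-382 + 574)/(sqrt(15 + 1045)) = 192/(sqrt(1060)) = 192/((2*sqrt(265))) = 192*(sqrt(265)/530) = 96*sqrt(265)/265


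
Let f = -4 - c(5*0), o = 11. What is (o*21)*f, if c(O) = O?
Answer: -924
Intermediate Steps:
f = -4 (f = -4 - 5*0 = -4 - 1*0 = -4 + 0 = -4)
(o*21)*f = (11*21)*(-4) = 231*(-4) = -924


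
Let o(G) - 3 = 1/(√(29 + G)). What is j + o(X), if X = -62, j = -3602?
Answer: -3599 - I*√33/33 ≈ -3599.0 - 0.17408*I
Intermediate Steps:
o(G) = 3 + (29 + G)^(-½) (o(G) = 3 + 1/(√(29 + G)) = 3 + (29 + G)^(-½))
j + o(X) = -3602 + (3 + (29 - 62)^(-½)) = -3602 + (3 + (-33)^(-½)) = -3602 + (3 - I*√33/33) = -3599 - I*√33/33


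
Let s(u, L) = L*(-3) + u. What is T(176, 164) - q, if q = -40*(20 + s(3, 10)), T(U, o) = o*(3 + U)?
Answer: 29076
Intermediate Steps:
s(u, L) = u - 3*L (s(u, L) = -3*L + u = u - 3*L)
q = 280 (q = -40*(20 + (3 - 3*10)) = -40*(20 + (3 - 30)) = -40*(20 - 27) = -40*(-7) = 280)
T(176, 164) - q = 164*(3 + 176) - 1*280 = 164*179 - 280 = 29356 - 280 = 29076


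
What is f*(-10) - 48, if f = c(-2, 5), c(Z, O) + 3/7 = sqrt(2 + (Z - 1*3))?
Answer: -306/7 - 10*I*sqrt(3) ≈ -43.714 - 17.32*I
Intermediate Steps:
c(Z, O) = -3/7 + sqrt(-1 + Z) (c(Z, O) = -3/7 + sqrt(2 + (Z - 1*3)) = -3/7 + sqrt(2 + (Z - 3)) = -3/7 + sqrt(2 + (-3 + Z)) = -3/7 + sqrt(-1 + Z))
f = -3/7 + I*sqrt(3) (f = -3/7 + sqrt(-1 - 2) = -3/7 + sqrt(-3) = -3/7 + I*sqrt(3) ≈ -0.42857 + 1.732*I)
f*(-10) - 48 = (-3/7 + I*sqrt(3))*(-10) - 48 = (30/7 - 10*I*sqrt(3)) - 48 = -306/7 - 10*I*sqrt(3)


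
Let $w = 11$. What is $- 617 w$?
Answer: $-6787$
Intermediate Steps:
$- 617 w = \left(-617\right) 11 = -6787$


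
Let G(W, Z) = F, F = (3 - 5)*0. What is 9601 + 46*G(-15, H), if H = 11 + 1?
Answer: 9601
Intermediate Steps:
H = 12
F = 0 (F = -2*0 = 0)
G(W, Z) = 0
9601 + 46*G(-15, H) = 9601 + 46*0 = 9601 + 0 = 9601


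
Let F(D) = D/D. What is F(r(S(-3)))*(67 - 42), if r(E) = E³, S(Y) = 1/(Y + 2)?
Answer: 25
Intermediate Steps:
S(Y) = 1/(2 + Y)
F(D) = 1
F(r(S(-3)))*(67 - 42) = 1*(67 - 42) = 1*25 = 25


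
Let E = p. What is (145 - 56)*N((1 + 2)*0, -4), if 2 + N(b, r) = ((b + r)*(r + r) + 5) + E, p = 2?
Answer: 3293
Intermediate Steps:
E = 2
N(b, r) = 5 + 2*r*(b + r) (N(b, r) = -2 + (((b + r)*(r + r) + 5) + 2) = -2 + (((b + r)*(2*r) + 5) + 2) = -2 + ((2*r*(b + r) + 5) + 2) = -2 + ((5 + 2*r*(b + r)) + 2) = -2 + (7 + 2*r*(b + r)) = 5 + 2*r*(b + r))
(145 - 56)*N((1 + 2)*0, -4) = (145 - 56)*(5 + 2*(-4)² + 2*((1 + 2)*0)*(-4)) = 89*(5 + 2*16 + 2*(3*0)*(-4)) = 89*(5 + 32 + 2*0*(-4)) = 89*(5 + 32 + 0) = 89*37 = 3293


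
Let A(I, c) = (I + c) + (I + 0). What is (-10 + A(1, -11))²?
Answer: 361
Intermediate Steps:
A(I, c) = c + 2*I (A(I, c) = (I + c) + I = c + 2*I)
(-10 + A(1, -11))² = (-10 + (-11 + 2*1))² = (-10 + (-11 + 2))² = (-10 - 9)² = (-19)² = 361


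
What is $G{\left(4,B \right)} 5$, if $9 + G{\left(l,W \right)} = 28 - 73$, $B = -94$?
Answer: $-270$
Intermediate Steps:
$G{\left(l,W \right)} = -54$ ($G{\left(l,W \right)} = -9 + \left(28 - 73\right) = -9 - 45 = -54$)
$G{\left(4,B \right)} 5 = \left(-54\right) 5 = -270$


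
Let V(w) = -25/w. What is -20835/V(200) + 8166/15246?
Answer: 423535241/2541 ≈ 1.6668e+5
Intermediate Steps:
-20835/V(200) + 8166/15246 = -20835/((-25/200)) + 8166/15246 = -20835/((-25*1/200)) + 8166*(1/15246) = -20835/(-⅛) + 1361/2541 = -20835*(-8) + 1361/2541 = 166680 + 1361/2541 = 423535241/2541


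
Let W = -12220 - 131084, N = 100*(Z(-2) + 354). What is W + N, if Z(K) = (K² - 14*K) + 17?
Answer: -103004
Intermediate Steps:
Z(K) = 17 + K² - 14*K
N = 40300 (N = 100*((17 + (-2)² - 14*(-2)) + 354) = 100*((17 + 4 + 28) + 354) = 100*(49 + 354) = 100*403 = 40300)
W = -143304
W + N = -143304 + 40300 = -103004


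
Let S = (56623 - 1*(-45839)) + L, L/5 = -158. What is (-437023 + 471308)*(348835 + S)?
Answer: 15445632495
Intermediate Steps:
L = -790 (L = 5*(-158) = -790)
S = 101672 (S = (56623 - 1*(-45839)) - 790 = (56623 + 45839) - 790 = 102462 - 790 = 101672)
(-437023 + 471308)*(348835 + S) = (-437023 + 471308)*(348835 + 101672) = 34285*450507 = 15445632495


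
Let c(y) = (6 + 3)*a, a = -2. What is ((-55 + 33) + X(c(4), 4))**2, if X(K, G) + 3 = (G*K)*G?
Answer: 97969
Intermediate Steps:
c(y) = -18 (c(y) = (6 + 3)*(-2) = 9*(-2) = -18)
X(K, G) = -3 + K*G**2 (X(K, G) = -3 + (G*K)*G = -3 + K*G**2)
((-55 + 33) + X(c(4), 4))**2 = ((-55 + 33) + (-3 - 18*4**2))**2 = (-22 + (-3 - 18*16))**2 = (-22 + (-3 - 288))**2 = (-22 - 291)**2 = (-313)**2 = 97969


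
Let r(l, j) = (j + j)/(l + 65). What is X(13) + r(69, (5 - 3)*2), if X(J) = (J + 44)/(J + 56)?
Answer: 1365/1541 ≈ 0.88579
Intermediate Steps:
r(l, j) = 2*j/(65 + l) (r(l, j) = (2*j)/(65 + l) = 2*j/(65 + l))
X(J) = (44 + J)/(56 + J)
X(13) + r(69, (5 - 3)*2) = (44 + 13)/(56 + 13) + 2*((5 - 3)*2)/(65 + 69) = 57/69 + 2*(2*2)/134 = (1/69)*57 + 2*4*(1/134) = 19/23 + 4/67 = 1365/1541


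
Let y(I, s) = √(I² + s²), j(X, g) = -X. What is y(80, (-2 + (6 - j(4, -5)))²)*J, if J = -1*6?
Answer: -96*√41 ≈ -614.70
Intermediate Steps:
J = -6
y(80, (-2 + (6 - j(4, -5)))²)*J = √(80² + ((-2 + (6 - (-1)*4))²)²)*(-6) = √(6400 + ((-2 + (6 - 1*(-4)))²)²)*(-6) = √(6400 + ((-2 + (6 + 4))²)²)*(-6) = √(6400 + ((-2 + 10)²)²)*(-6) = √(6400 + (8²)²)*(-6) = √(6400 + 64²)*(-6) = √(6400 + 4096)*(-6) = √10496*(-6) = (16*√41)*(-6) = -96*√41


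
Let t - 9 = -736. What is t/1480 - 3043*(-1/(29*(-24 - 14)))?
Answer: -2652397/815480 ≈ -3.2526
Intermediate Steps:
t = -727 (t = 9 - 736 = -727)
t/1480 - 3043*(-1/(29*(-24 - 14))) = -727/1480 - 3043*(-1/(29*(-24 - 14))) = -727*1/1480 - 3043/((-38*(-29))) = -727/1480 - 3043/1102 = -2652397/815480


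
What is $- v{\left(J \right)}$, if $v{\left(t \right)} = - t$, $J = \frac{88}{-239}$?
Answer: $- \frac{88}{239} \approx -0.3682$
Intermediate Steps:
$J = - \frac{88}{239}$ ($J = 88 \left(- \frac{1}{239}\right) = - \frac{88}{239} \approx -0.3682$)
$- v{\left(J \right)} = - \frac{\left(-1\right) \left(-88\right)}{239} = \left(-1\right) \frac{88}{239} = - \frac{88}{239}$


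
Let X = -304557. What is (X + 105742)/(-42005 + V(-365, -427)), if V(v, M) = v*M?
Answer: -39763/22770 ≈ -1.7463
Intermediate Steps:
V(v, M) = M*v
(X + 105742)/(-42005 + V(-365, -427)) = (-304557 + 105742)/(-42005 - 427*(-365)) = -198815/(-42005 + 155855) = -198815/113850 = -198815*1/113850 = -39763/22770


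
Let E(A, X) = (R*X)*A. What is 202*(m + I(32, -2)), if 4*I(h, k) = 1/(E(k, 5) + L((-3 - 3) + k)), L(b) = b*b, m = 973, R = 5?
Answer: 5503389/28 ≈ 1.9655e+5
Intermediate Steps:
L(b) = b**2
E(A, X) = 5*A*X (E(A, X) = (5*X)*A = 5*A*X)
I(h, k) = 1/(4*((-6 + k)**2 + 25*k)) (I(h, k) = 1/(4*(5*k*5 + ((-3 - 3) + k)**2)) = 1/(4*(25*k + (-6 + k)**2)) = 1/(4*((-6 + k)**2 + 25*k)))
202*(m + I(32, -2)) = 202*(973 + 1/(4*((-6 - 2)**2 + 25*(-2)))) = 202*(973 + 1/(4*((-8)**2 - 50))) = 202*(973 + 1/(4*(64 - 50))) = 202*(973 + (1/4)/14) = 202*(973 + (1/4)*(1/14)) = 202*(973 + 1/56) = 202*(54489/56) = 5503389/28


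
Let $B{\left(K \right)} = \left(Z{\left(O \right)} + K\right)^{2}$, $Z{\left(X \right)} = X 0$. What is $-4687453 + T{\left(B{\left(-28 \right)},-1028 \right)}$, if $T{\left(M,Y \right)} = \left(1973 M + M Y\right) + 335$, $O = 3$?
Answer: $-3946238$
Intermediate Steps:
$Z{\left(X \right)} = 0$
$B{\left(K \right)} = K^{2}$ ($B{\left(K \right)} = \left(0 + K\right)^{2} = K^{2}$)
$T{\left(M,Y \right)} = 335 + 1973 M + M Y$
$-4687453 + T{\left(B{\left(-28 \right)},-1028 \right)} = -4687453 + \left(335 + 1973 \left(-28\right)^{2} + \left(-28\right)^{2} \left(-1028\right)\right) = -4687453 + \left(335 + 1973 \cdot 784 + 784 \left(-1028\right)\right) = -4687453 + \left(335 + 1546832 - 805952\right) = -4687453 + 741215 = -3946238$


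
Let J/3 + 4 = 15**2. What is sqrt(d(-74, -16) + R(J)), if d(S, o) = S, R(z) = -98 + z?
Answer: sqrt(491) ≈ 22.159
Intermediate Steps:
J = 663 (J = -12 + 3*15**2 = -12 + 3*225 = -12 + 675 = 663)
sqrt(d(-74, -16) + R(J)) = sqrt(-74 + (-98 + 663)) = sqrt(-74 + 565) = sqrt(491)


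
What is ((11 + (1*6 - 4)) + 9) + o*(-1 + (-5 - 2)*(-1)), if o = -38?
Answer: -206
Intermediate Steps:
((11 + (1*6 - 4)) + 9) + o*(-1 + (-5 - 2)*(-1)) = ((11 + (1*6 - 4)) + 9) - 38*(-1 + (-5 - 2)*(-1)) = ((11 + (6 - 4)) + 9) - 38*(-1 - 7*(-1)) = ((11 + 2) + 9) - 38*(-1 + 7) = (13 + 9) - 38*6 = 22 - 228 = -206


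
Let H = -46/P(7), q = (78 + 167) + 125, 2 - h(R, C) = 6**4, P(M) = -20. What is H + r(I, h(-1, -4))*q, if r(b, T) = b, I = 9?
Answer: 33323/10 ≈ 3332.3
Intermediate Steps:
h(R, C) = -1294 (h(R, C) = 2 - 1*6**4 = 2 - 1*1296 = 2 - 1296 = -1294)
q = 370 (q = 245 + 125 = 370)
H = 23/10 (H = -46/(-20) = -46*(-1/20) = 23/10 ≈ 2.3000)
H + r(I, h(-1, -4))*q = 23/10 + 9*370 = 23/10 + 3330 = 33323/10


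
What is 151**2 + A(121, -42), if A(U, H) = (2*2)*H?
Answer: 22633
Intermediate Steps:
A(U, H) = 4*H
151**2 + A(121, -42) = 151**2 + 4*(-42) = 22801 - 168 = 22633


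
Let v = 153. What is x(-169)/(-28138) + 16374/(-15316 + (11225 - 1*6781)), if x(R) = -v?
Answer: -38255683/25493028 ≈ -1.5006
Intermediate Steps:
x(R) = -153 (x(R) = -1*153 = -153)
x(-169)/(-28138) + 16374/(-15316 + (11225 - 1*6781)) = -153/(-28138) + 16374/(-15316 + (11225 - 1*6781)) = -153*(-1/28138) + 16374/(-15316 + (11225 - 6781)) = 153/28138 + 16374/(-15316 + 4444) = 153/28138 + 16374/(-10872) = 153/28138 + 16374*(-1/10872) = 153/28138 - 2729/1812 = -38255683/25493028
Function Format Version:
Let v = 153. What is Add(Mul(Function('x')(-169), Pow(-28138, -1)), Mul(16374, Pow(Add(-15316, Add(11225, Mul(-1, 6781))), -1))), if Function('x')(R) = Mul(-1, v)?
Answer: Rational(-38255683, 25493028) ≈ -1.5006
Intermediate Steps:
Function('x')(R) = -153 (Function('x')(R) = Mul(-1, 153) = -153)
Add(Mul(Function('x')(-169), Pow(-28138, -1)), Mul(16374, Pow(Add(-15316, Add(11225, Mul(-1, 6781))), -1))) = Add(Mul(-153, Pow(-28138, -1)), Mul(16374, Pow(Add(-15316, Add(11225, Mul(-1, 6781))), -1))) = Add(Mul(-153, Rational(-1, 28138)), Mul(16374, Pow(Add(-15316, Add(11225, -6781)), -1))) = Add(Rational(153, 28138), Mul(16374, Pow(Add(-15316, 4444), -1))) = Add(Rational(153, 28138), Mul(16374, Pow(-10872, -1))) = Add(Rational(153, 28138), Mul(16374, Rational(-1, 10872))) = Add(Rational(153, 28138), Rational(-2729, 1812)) = Rational(-38255683, 25493028)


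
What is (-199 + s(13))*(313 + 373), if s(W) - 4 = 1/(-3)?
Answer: -401996/3 ≈ -1.3400e+5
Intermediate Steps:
s(W) = 11/3 (s(W) = 4 + 1/(-3) = 4 - ⅓ = 11/3)
(-199 + s(13))*(313 + 373) = (-199 + 11/3)*(313 + 373) = -586/3*686 = -401996/3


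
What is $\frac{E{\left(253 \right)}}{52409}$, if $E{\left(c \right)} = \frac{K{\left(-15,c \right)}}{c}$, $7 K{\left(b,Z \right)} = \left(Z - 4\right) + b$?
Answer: $\frac{234}{92816339} \approx 2.5211 \cdot 10^{-6}$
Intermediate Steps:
$K{\left(b,Z \right)} = - \frac{4}{7} + \frac{Z}{7} + \frac{b}{7}$ ($K{\left(b,Z \right)} = \frac{\left(Z - 4\right) + b}{7} = \frac{\left(-4 + Z\right) + b}{7} = \frac{-4 + Z + b}{7} = - \frac{4}{7} + \frac{Z}{7} + \frac{b}{7}$)
$E{\left(c \right)} = \frac{- \frac{19}{7} + \frac{c}{7}}{c}$ ($E{\left(c \right)} = \frac{- \frac{4}{7} + \frac{c}{7} + \frac{1}{7} \left(-15\right)}{c} = \frac{- \frac{4}{7} + \frac{c}{7} - \frac{15}{7}}{c} = \frac{- \frac{19}{7} + \frac{c}{7}}{c}$)
$\frac{E{\left(253 \right)}}{52409} = \frac{\frac{1}{7} \cdot \frac{1}{253} \left(-19 + 253\right)}{52409} = \frac{1}{7} \cdot \frac{1}{253} \cdot 234 \cdot \frac{1}{52409} = \frac{234}{1771} \cdot \frac{1}{52409} = \frac{234}{92816339}$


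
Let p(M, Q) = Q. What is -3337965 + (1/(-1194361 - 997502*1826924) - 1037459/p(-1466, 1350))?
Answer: -3008140785094540239743/900982601867700 ≈ -3.3387e+6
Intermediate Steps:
-3337965 + (1/(-1194361 - 997502*1826924) - 1037459/p(-1466, 1350)) = -3337965 + (1/(-1194361 - 997502*1826924) - 1037459/1350) = -3337965 + ((1/1826924)/(-2191863) - 1037459*1/1350) = -3337965 + (-1/2191863*1/1826924 - 1037459/1350) = -3337965 + (-1/4004367119412 - 1037459/1350) = -3337965 - 692394451223009243/900982601867700 = -3008140785094540239743/900982601867700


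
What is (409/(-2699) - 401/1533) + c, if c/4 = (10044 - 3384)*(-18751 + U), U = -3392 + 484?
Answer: -2387358617425216/4137567 ≈ -5.7700e+8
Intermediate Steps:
U = -2908
c = -576995760 (c = 4*((10044 - 3384)*(-18751 - 2908)) = 4*(6660*(-21659)) = 4*(-144248940) = -576995760)
(409/(-2699) - 401/1533) + c = (409/(-2699) - 401/1533) - 576995760 = (409*(-1/2699) - 401*1/1533) - 576995760 = (-409/2699 - 401/1533) - 576995760 = -1709296/4137567 - 576995760 = -2387358617425216/4137567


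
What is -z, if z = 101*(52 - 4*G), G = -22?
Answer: -14140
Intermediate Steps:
z = 14140 (z = 101*(52 - 4*(-22)) = 101*(52 + 88) = 101*140 = 14140)
-z = -1*14140 = -14140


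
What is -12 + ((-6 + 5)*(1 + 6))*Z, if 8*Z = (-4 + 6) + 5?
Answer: -145/8 ≈ -18.125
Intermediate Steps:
Z = 7/8 (Z = ((-4 + 6) + 5)/8 = (2 + 5)/8 = (⅛)*7 = 7/8 ≈ 0.87500)
-12 + ((-6 + 5)*(1 + 6))*Z = -12 + ((-6 + 5)*(1 + 6))*(7/8) = -12 - 1*7*(7/8) = -12 - 7*7/8 = -12 - 49/8 = -145/8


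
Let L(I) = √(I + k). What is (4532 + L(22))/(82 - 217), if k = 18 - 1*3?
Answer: -4532/135 - √37/135 ≈ -33.615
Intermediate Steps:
k = 15 (k = 18 - 3 = 15)
L(I) = √(15 + I) (L(I) = √(I + 15) = √(15 + I))
(4532 + L(22))/(82 - 217) = (4532 + √(15 + 22))/(82 - 217) = (4532 + √37)/(-135) = (4532 + √37)*(-1/135) = -4532/135 - √37/135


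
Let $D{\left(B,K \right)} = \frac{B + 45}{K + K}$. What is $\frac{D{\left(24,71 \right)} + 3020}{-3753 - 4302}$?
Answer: $- \frac{428909}{1143810} \approx -0.37498$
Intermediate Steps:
$D{\left(B,K \right)} = \frac{45 + B}{2 K}$
$\frac{D{\left(24,71 \right)} + 3020}{-3753 - 4302} = \frac{\frac{45 + 24}{2 \cdot 71} + 3020}{-3753 - 4302} = \frac{\frac{1}{2} \cdot \frac{1}{71} \cdot 69 + 3020}{-8055} = \left(\frac{69}{142} + 3020\right) \left(- \frac{1}{8055}\right) = \frac{428909}{142} \left(- \frac{1}{8055}\right) = - \frac{428909}{1143810}$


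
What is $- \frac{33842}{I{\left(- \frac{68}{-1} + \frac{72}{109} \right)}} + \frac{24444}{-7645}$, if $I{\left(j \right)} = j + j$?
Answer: $- \frac{14283292801}{57215180} \approx -249.64$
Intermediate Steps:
$I{\left(j \right)} = 2 j$
$- \frac{33842}{I{\left(- \frac{68}{-1} + \frac{72}{109} \right)}} + \frac{24444}{-7645} = - \frac{33842}{2 \left(- \frac{68}{-1} + \frac{72}{109}\right)} + \frac{24444}{-7645} = - \frac{33842}{2 \left(\left(-68\right) \left(-1\right) + 72 \cdot \frac{1}{109}\right)} + 24444 \left(- \frac{1}{7645}\right) = - \frac{33842}{2 \left(68 + \frac{72}{109}\right)} - \frac{24444}{7645} = - \frac{33842}{2 \cdot \frac{7484}{109}} - \frac{24444}{7645} = - \frac{33842}{\frac{14968}{109}} - \frac{24444}{7645} = \left(-33842\right) \frac{109}{14968} - \frac{24444}{7645} = - \frac{1844389}{7484} - \frac{24444}{7645} = - \frac{14283292801}{57215180}$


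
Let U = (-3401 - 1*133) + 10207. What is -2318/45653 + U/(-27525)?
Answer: -368445419/1256598825 ≈ -0.29321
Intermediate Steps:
U = 6673 (U = (-3401 - 133) + 10207 = -3534 + 10207 = 6673)
-2318/45653 + U/(-27525) = -2318/45653 + 6673/(-27525) = -2318*1/45653 + 6673*(-1/27525) = -2318/45653 - 6673/27525 = -368445419/1256598825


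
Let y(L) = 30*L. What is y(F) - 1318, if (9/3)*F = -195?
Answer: -3268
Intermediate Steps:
F = -65 (F = (⅓)*(-195) = -65)
y(F) - 1318 = 30*(-65) - 1318 = -1950 - 1318 = -3268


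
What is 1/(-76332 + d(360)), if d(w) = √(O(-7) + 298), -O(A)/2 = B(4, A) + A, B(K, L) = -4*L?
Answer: -1/76316 ≈ -1.3103e-5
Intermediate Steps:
O(A) = 6*A (O(A) = -2*(-4*A + A) = -(-6)*A = 6*A)
d(w) = 16 (d(w) = √(6*(-7) + 298) = √(-42 + 298) = √256 = 16)
1/(-76332 + d(360)) = 1/(-76332 + 16) = 1/(-76316) = -1/76316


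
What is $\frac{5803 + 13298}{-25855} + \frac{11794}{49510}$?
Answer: $- \frac{64075664}{128008105} \approx -0.50056$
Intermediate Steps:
$\frac{5803 + 13298}{-25855} + \frac{11794}{49510} = 19101 \left(- \frac{1}{25855}\right) + 11794 \cdot \frac{1}{49510} = - \frac{19101}{25855} + \frac{5897}{24755} = - \frac{64075664}{128008105}$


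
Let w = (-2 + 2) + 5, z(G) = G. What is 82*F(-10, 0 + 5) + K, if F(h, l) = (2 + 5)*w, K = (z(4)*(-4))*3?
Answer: 2822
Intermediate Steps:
w = 5 (w = 0 + 5 = 5)
K = -48 (K = (4*(-4))*3 = -16*3 = -48)
F(h, l) = 35 (F(h, l) = (2 + 5)*5 = 7*5 = 35)
82*F(-10, 0 + 5) + K = 82*35 - 48 = 2870 - 48 = 2822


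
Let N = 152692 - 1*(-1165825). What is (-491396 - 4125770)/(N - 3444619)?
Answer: 2308583/1063051 ≈ 2.1717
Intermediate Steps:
N = 1318517 (N = 152692 + 1165825 = 1318517)
(-491396 - 4125770)/(N - 3444619) = (-491396 - 4125770)/(1318517 - 3444619) = -4617166/(-2126102) = -4617166*(-1/2126102) = 2308583/1063051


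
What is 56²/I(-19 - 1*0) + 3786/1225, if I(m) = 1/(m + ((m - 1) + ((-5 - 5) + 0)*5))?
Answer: -341898614/1225 ≈ -2.7910e+5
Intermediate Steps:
I(m) = 1/(-51 + 2*m) (I(m) = 1/(m + ((-1 + m) + (-10 + 0)*5)) = 1/(m + ((-1 + m) - 10*5)) = 1/(m + ((-1 + m) - 50)) = 1/(m + (-51 + m)) = 1/(-51 + 2*m))
56²/I(-19 - 1*0) + 3786/1225 = 56²/(1/(-51 + 2*(-19 - 1*0))) + 3786/1225 = 3136/(1/(-51 + 2*(-19 + 0))) + 3786*(1/1225) = 3136/(1/(-51 + 2*(-19))) + 3786/1225 = 3136/(1/(-51 - 38)) + 3786/1225 = 3136/(1/(-89)) + 3786/1225 = 3136/(-1/89) + 3786/1225 = 3136*(-89) + 3786/1225 = -279104 + 3786/1225 = -341898614/1225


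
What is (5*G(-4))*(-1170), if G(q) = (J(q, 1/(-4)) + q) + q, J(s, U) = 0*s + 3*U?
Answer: 102375/2 ≈ 51188.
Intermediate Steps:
J(s, U) = 3*U (J(s, U) = 0 + 3*U = 3*U)
G(q) = -¾ + 2*q (G(q) = (3*(1/(-4)) + q) + q = (3*(1*(-¼)) + q) + q = (3*(-¼) + q) + q = (-¾ + q) + q = -¾ + 2*q)
(5*G(-4))*(-1170) = (5*(-¾ + 2*(-4)))*(-1170) = (5*(-¾ - 8))*(-1170) = (5*(-35/4))*(-1170) = -175/4*(-1170) = 102375/2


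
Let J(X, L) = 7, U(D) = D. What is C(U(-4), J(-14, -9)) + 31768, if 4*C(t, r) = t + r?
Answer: 127075/4 ≈ 31769.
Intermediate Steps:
C(t, r) = r/4 + t/4 (C(t, r) = (t + r)/4 = (r + t)/4 = r/4 + t/4)
C(U(-4), J(-14, -9)) + 31768 = ((¼)*7 + (¼)*(-4)) + 31768 = (7/4 - 1) + 31768 = ¾ + 31768 = 127075/4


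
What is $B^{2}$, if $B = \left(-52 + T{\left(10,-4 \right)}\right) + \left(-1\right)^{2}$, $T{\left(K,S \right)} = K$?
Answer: $1681$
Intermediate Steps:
$B = -41$ ($B = \left(-52 + 10\right) + \left(-1\right)^{2} = -42 + 1 = -41$)
$B^{2} = \left(-41\right)^{2} = 1681$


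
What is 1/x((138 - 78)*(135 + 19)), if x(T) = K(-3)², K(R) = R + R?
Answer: 1/36 ≈ 0.027778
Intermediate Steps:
K(R) = 2*R
x(T) = 36 (x(T) = (2*(-3))² = (-6)² = 36)
1/x((138 - 78)*(135 + 19)) = 1/36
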